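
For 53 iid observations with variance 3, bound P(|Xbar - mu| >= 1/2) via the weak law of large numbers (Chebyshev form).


Var(Xbar) = Var(X)/n = 3/53
Chebyshev: P(|Xbar-mu| >= 1/2) <= Var(Xbar)/(1/2)^2 = (3/53)/(1/4) = 12/53

12/53


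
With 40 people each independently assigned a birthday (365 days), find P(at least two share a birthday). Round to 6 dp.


P(all different) = prod((365-i)/365 for i=0..39) = 0.108768
P(at least one match) = 1 - 0.108768 = 0.891232

0.891232


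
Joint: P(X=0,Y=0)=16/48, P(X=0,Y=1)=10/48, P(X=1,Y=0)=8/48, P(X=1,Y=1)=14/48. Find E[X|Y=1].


P(Y=1) = 24/48
E[X|Y=1] = (0*10 + 1*14)/24 = 14/24 = 7/12

7/12


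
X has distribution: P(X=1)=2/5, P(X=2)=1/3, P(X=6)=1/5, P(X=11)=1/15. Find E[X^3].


E[X^3] = sum(g(x)*P(x))
= 1*2/5 + 8*1/3 + 216*1/5 + 1331*1/15
= 135

135


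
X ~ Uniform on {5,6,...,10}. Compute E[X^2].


E[X^2] = (1/6) * sum(x^2 for x=5..10)
= 355/6

355/6


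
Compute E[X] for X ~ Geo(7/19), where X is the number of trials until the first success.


For geometric (trials until first success), E[X] = 1/p = 1/(7/19) = 19/7

19/7


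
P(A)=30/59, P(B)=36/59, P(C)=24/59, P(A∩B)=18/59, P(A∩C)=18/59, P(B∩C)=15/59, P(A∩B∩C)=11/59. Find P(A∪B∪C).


P(A∪B∪C) = P(A)+P(B)+P(C) - P(AB)-P(AC)-P(BC) + P(ABC)
= 30/59+36/59+24/59 - 18/59-18/59-15/59 + 11/59
= 50/59

50/59


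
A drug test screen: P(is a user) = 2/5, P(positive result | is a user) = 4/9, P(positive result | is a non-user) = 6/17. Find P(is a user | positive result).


P(A) = P(A|B)P(B) + P(A|B')P(B') = 4/9*2/5 + 6/17*3/5 = 298/765
P(B|A) = P(A|B)P(B)/P(A) = (8/45)/(298/765) = 68/149

68/149


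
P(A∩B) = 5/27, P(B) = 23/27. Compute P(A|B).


P(A|B) = P(A∩B)/P(B) = (5/27)/(23/27) = 5/23

5/23


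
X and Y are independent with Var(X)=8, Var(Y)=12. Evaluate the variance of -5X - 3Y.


Independence => Cov(X,Y)=0
Var(-5X - 3Y) = (-5)^2*Var(X) + (-3)^2*Var(Y)
= 25*8 + 9*12 = 308

308


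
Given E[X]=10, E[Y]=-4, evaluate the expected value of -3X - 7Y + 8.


E[-3X - 7Y + 8] = -3*E[X] - 7*E[Y] + 8
= (-3)*(10) + (-7)*(-4) + (8)
= -30 + 28 + 8 = 6

6


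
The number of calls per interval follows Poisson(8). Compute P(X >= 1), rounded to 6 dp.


P(X>=1) = 1 - P(X<=0) = 1 - (e^(-8)*8^0/0!)
≈ 1 - 0.0003354626 = 0.9996645374
≈ 0.999665

0.999665


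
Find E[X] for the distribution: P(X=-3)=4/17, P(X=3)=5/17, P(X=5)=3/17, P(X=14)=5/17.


E[X] = sum(x * P(x))
= -3*4/17 + 3*5/17 + 5*3/17 + 14*5/17
= 88/17

88/17


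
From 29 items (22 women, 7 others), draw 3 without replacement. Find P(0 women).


P(X=0) = C(22,0)*C(7,3) / C(29,3)
= 1*35 / 3654
= 35/3654 = 5/522

5/522


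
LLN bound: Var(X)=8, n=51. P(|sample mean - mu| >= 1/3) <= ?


Var(Xbar) = Var(X)/n = 8/51
Chebyshev: P(|Xbar-mu| >= 1/3) <= Var(Xbar)/(1/3)^2 = (8/51)/(1/9) = 24/17
Bound exceeds 1, so trivial bound: 1

1


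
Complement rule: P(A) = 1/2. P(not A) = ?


P(A') = 1 - P(A) = 1 - 1/2 = 1/2

1/2


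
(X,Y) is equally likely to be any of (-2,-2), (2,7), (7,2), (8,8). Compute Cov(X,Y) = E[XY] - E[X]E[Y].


E[X]=15/4, E[Y]=15/4, E[XY]=24
Cov(X,Y) = E[XY] - E[X]E[Y] = 24 - 15/4*15/4 = 159/16

159/16


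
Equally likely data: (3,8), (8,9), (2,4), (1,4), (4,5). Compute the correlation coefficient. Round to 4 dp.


Cov(X,Y) = 4.0000, Var(X) = 5.8400, Var(Y) = 4.4000
rho = Cov/(sqrt(VarX)*sqrt(VarY)) = 0.7891

0.7891


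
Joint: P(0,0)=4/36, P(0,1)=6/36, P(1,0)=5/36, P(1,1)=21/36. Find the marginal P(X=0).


P(X=0) = P(0,0)+P(0,1) = 4/36 + 6/36 = 10/36 = 5/18

5/18


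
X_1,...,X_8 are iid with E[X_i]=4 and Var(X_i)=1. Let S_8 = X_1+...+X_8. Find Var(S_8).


By independence, Var(S_n) = n*Var(X_1) = 8*1 = 8

8


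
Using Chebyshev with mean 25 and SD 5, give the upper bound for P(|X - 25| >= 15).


k = 15/5 = 3
Chebyshev: P(|X-mu| >= k*sigma) <= 1/k^2 = 1/3^2 = 1/9

1/9


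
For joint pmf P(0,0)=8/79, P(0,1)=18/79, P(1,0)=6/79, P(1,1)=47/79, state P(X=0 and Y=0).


Read from table: P(X=0, Y=0) = 8/79

8/79


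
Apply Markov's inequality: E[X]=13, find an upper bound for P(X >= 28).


Markov: P(X >= a) <= E[X]/a
P(X >= 28) <= 13/28

13/28


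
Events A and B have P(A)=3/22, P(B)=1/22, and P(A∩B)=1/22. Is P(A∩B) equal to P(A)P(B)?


P(A)*P(B) = 3/22*1/22 = 3/484
P(A∩B) = 1/22 != 3/484, so not independent

No, A and B are not independent


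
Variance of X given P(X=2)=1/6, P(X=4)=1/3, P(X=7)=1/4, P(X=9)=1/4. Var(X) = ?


E[X] = 17/3, E[X^2] = 77/2
Var(X) = E[X^2] - (E[X])^2 = 77/2 - (17/3)^2 = 115/18

115/18


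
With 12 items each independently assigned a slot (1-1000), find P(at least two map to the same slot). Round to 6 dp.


P(all different) = prod((1000-i)/1000 for i=0..11) = 0.935893
P(at least one match) = 1 - 0.935893 = 0.064107

0.064107


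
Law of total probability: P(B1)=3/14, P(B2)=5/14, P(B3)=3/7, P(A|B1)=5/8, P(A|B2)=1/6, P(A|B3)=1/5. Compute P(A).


P(A) = P(A|B1)P(B1) + P(A|B2)P(B2) + P(A|B3)P(B3)
= 5/8*3/14 + 1/6*5/14 + 1/5*3/7
= 15/112 + 5/84 + 3/35 = 67/240

67/240


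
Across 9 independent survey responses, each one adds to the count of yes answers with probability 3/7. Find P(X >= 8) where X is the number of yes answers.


P(X>=8) = P(X=8) + P(X=9)
= 236196/40353607 + 19683/40353607
= 255879/40353607

255879/40353607


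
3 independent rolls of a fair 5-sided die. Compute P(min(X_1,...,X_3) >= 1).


P(min >= 1) = P(all X_i >= 1) = (P(X_1 >= 1))^3
= (5/5)^3 = 1^3 = 1

1


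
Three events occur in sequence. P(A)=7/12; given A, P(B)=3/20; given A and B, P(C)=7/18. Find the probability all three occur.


P(A∩B∩C) = P(A) * P(B|A) * P(C|A∩B)
= 7/12 * 3/20 * 7/18
= 7/80 * 7/18 = 49/1440

49/1440


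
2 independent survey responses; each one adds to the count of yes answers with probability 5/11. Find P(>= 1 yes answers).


P(at least one) = 1 - P(none)
P(none) = (1 - 5/11)^2 = (6/11)^2 = 36/121
P(at least one) = 1 - 36/121 = 85/121

85/121


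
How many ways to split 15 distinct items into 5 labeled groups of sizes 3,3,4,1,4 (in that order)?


15! = 1307674368000
Denominator: 3!=6 * 3!=6 * 4!=24 * 1!=1 * 4!=24
Coefficient = 1307674368000 / 20736 = 63063000

63063000


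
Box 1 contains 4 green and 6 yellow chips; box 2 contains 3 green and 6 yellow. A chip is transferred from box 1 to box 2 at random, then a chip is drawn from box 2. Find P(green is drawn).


P(transfer green) = 4/10 = 2/5; P(transfer yellow) = 3/5
If green transferred: Urn II has 4 green of 10, so P(green|green moved) = 2/5
If yellow transferred: Urn II has 3 green of 10, so P(green|yellow moved) = 3/10
By total probability: P(green) = 2/5*2/5 + 3/5*3/10 = 17/50

17/50


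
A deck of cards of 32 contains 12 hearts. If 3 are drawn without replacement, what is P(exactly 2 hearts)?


P(X=2) = C(12,2)*C(20,1) / C(32,3)
= 66*20 / 4960
= 1320/4960 = 33/124

33/124


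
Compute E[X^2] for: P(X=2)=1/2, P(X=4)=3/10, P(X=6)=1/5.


E[X^2] = sum(x^2 * P(x))
= 4*1/2 + 16*3/10 + 36*1/5
= 14

14


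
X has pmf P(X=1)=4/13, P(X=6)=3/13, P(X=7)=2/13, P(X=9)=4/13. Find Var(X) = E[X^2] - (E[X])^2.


E[X] = 72/13, E[X^2] = 534/13
Var(X) = E[X^2] - (E[X])^2 = 534/13 - (72/13)^2 = 1758/169

1758/169


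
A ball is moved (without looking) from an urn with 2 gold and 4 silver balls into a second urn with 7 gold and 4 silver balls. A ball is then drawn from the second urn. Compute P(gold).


P(transfer gold) = 2/6 = 1/3; P(transfer silver) = 2/3
If gold transferred: Urn II has 8 gold of 12, so P(gold|gold moved) = 2/3
If silver transferred: Urn II has 7 gold of 12, so P(gold|silver moved) = 7/12
By total probability: P(gold) = 1/3*2/3 + 2/3*7/12 = 11/18

11/18


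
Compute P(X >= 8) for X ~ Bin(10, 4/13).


P(X>=8) = P(X=8) + P(X=9) + P(X=10)
= 238878720/137858491849 + 23592960/137858491849 + 1048576/137858491849
= 263520256/137858491849

263520256/137858491849


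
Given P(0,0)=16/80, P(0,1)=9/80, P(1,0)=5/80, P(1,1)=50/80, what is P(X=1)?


P(X=1) = P(1,0)+P(1,1) = 5/80 + 50/80 = 55/80 = 11/16

11/16


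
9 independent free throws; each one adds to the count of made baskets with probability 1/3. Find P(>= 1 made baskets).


P(at least one) = 1 - P(none)
P(none) = (1 - 1/3)^9 = (2/3)^9 = 512/19683
P(at least one) = 1 - 512/19683 = 19171/19683

19171/19683


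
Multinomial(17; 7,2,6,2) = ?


17! = 355687428096000
Denominator: 7!=5040 * 2!=2 * 6!=720 * 2!=2
Coefficient = 355687428096000 / 14515200 = 24504480

24504480


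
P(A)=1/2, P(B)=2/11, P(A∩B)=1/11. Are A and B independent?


P(A)*P(B) = 1/2*2/11 = 1/11
P(A∩B) = 1/11, which equals P(A)P(B), so independent

Yes, A and B are independent


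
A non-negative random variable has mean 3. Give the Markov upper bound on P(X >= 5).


Markov: P(X >= a) <= E[X]/a
P(X >= 5) <= 3/5

3/5


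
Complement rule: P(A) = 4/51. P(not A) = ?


P(A') = 1 - P(A) = 1 - 4/51 = 47/51

47/51


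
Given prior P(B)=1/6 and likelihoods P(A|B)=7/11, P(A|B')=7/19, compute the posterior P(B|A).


P(A) = P(A|B)P(B) + P(A|B')P(B') = 7/11*1/6 + 7/19*5/6 = 259/627
P(B|A) = P(A|B)P(B)/P(A) = (7/66)/(259/627) = 19/74

19/74


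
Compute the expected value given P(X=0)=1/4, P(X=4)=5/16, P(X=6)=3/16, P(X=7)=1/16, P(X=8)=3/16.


E[X] = sum(x * P(x))
= 0*1/4 + 4*5/16 + 6*3/16 + 7*1/16 + 8*3/16
= 69/16

69/16


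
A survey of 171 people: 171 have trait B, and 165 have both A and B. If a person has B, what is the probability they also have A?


P(A|B) = P(A∩B)/P(B) = (165/171)/(171/171) = 165/171 = 55/57

55/57


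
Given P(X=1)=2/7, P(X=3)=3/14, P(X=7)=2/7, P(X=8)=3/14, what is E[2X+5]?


E[2X+5] = sum(g(x)*P(x))
= 7*2/7 + 11*3/14 + 19*2/7 + 21*3/14
= 100/7

100/7


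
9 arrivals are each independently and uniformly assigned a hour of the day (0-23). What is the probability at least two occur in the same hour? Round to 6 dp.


P(all different) = prod((24-i)/24 for i=0..8) = 0.179599
P(at least one match) = 1 - 0.179599 = 0.820401

0.820401


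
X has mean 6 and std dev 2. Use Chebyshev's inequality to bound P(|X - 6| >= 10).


k = 10/2 = 5
Chebyshev: P(|X-mu| >= k*sigma) <= 1/k^2 = 1/5^2 = 1/25

1/25


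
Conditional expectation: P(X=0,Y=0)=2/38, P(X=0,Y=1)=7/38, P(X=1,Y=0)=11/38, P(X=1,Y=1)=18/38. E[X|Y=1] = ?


P(Y=1) = 25/38
E[X|Y=1] = (0*7 + 1*18)/25 = 18/25

18/25


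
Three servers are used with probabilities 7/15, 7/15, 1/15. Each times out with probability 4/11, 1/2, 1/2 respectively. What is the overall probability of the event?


P(A) = P(A|B1)P(B1) + P(A|B2)P(B2) + P(A|B3)P(B3)
= 4/11*7/15 + 1/2*7/15 + 1/2*1/15
= 28/165 + 7/30 + 1/30 = 24/55

24/55


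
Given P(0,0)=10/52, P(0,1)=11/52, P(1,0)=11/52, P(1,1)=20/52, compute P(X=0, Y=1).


Read from table: P(X=0, Y=1) = 11/52

11/52


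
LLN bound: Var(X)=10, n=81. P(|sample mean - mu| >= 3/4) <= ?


Var(Xbar) = Var(X)/n = 10/81
Chebyshev: P(|Xbar-mu| >= 3/4) <= Var(Xbar)/(3/4)^2 = (10/81)/(9/16) = 160/729

160/729


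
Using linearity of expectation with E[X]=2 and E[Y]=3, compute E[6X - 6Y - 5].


E[6X - 6Y - 5] = 6*E[X] - 6*E[Y] - 5
= (6)*(2) + (-6)*(3) + (-5)
= 12 - 18 - 5 = -11

-11


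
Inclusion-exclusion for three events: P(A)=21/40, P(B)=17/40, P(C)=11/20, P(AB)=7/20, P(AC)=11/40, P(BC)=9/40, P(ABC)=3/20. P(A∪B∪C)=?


P(A∪B∪C) = P(A)+P(B)+P(C) - P(AB)-P(AC)-P(BC) + P(ABC)
= 21/40+17/40+11/20 - 7/20-11/40-9/40 + 3/20
= 4/5

4/5


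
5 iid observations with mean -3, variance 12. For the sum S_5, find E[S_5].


E[S_n] = n*E[X_1] = 5*-3 = -15

-15


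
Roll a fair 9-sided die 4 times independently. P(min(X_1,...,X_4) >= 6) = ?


P(min >= 6) = P(all X_i >= 6) = (P(X_1 >= 6))^4
= (4/9)^4 = 256/6561

256/6561


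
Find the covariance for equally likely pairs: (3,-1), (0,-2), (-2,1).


E[X]=1/3, E[Y]=-2/3, E[XY]=-5/3
Cov(X,Y) = E[XY] - E[X]E[Y] = -5/3 - 1/3*-2/3 = -13/9

-13/9


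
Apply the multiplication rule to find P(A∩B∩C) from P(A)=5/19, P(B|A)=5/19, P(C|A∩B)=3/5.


P(A∩B∩C) = P(A) * P(B|A) * P(C|A∩B)
= 5/19 * 5/19 * 3/5
= 25/361 * 3/5 = 15/361

15/361


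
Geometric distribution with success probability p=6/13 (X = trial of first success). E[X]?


For geometric (trials until first success), E[X] = 1/p = 1/(6/13) = 13/6

13/6


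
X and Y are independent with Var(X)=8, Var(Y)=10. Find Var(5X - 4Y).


Independence => Cov(X,Y)=0
Var(5X - 4Y) = 5^2*Var(X) + (-4)^2*Var(Y)
= 25*8 + 16*10 = 360

360


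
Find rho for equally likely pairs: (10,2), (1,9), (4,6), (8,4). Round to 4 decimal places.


Cov(X,Y) = -8.9375, Var(X) = 12.1875, Var(Y) = 6.6875
rho = Cov/(sqrt(VarX)*sqrt(VarY)) = -0.9900

-0.9900


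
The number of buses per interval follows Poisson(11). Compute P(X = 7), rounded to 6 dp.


P(X=7) = e^(-11) * 11^7 / 7!
≈ 0.00001670170079 * 19487171 / 5040
≈ 0.064577

0.064577


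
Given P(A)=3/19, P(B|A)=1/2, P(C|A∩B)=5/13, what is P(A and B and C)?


P(A∩B∩C) = P(A) * P(B|A) * P(C|A∩B)
= 3/19 * 1/2 * 5/13
= 3/38 * 5/13 = 15/494

15/494


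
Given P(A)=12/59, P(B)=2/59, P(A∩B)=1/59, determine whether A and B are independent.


P(A)*P(B) = 12/59*2/59 = 24/3481
P(A∩B) = 1/59 != 24/3481, so not independent

No, A and B are not independent


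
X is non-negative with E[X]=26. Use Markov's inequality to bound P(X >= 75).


Markov: P(X >= a) <= E[X]/a
P(X >= 75) <= 26/75

26/75


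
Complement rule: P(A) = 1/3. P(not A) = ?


P(A') = 1 - P(A) = 1 - 1/3 = 2/3

2/3


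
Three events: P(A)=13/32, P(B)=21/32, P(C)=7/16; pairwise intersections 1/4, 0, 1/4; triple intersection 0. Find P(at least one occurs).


P(A∪B∪C) = P(A)+P(B)+P(C) - P(AB)-P(AC)-P(BC) + P(ABC)
= 13/32+21/32+7/16 - 1/4-0-1/4 + 0
= 1

1


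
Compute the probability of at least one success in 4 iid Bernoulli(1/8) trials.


P(at least one) = 1 - P(none)
P(none) = (1 - 1/8)^4 = (7/8)^4 = 2401/4096
P(at least one) = 1 - 2401/4096 = 1695/4096

1695/4096


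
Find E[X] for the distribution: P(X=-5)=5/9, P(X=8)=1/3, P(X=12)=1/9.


E[X] = sum(x * P(x))
= -5*5/9 + 8*1/3 + 12*1/9
= 11/9

11/9


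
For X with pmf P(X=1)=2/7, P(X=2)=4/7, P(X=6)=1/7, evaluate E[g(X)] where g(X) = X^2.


E[X^2] = sum(g(x)*P(x))
= 1*2/7 + 4*4/7 + 36*1/7
= 54/7

54/7


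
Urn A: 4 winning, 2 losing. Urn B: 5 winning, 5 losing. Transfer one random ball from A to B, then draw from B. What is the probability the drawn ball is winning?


P(transfer winning) = 4/6 = 2/3; P(transfer losing) = 1/3
If winning transferred: Urn II has 6 winning of 11, so P(winning|winning moved) = 6/11
If losing transferred: Urn II has 5 winning of 11, so P(winning|losing moved) = 5/11
By total probability: P(winning) = 2/3*6/11 + 1/3*5/11 = 17/33

17/33


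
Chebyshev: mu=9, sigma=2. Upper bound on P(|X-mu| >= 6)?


k = 6/2 = 3
Chebyshev: P(|X-mu| >= k*sigma) <= 1/k^2 = 1/3^2 = 1/9

1/9


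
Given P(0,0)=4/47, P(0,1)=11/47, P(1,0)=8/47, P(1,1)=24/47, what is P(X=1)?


P(X=1) = P(1,0)+P(1,1) = 8/47 + 24/47 = 32/47

32/47


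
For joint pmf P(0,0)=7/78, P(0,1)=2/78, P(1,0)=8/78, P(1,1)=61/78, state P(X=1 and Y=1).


Read from table: P(X=1, Y=1) = 61/78

61/78


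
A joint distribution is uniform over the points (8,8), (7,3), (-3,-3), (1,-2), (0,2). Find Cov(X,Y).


E[X]=13/5, E[Y]=8/5, E[XY]=92/5
Cov(X,Y) = E[XY] - E[X]E[Y] = 92/5 - 13/5*8/5 = 356/25

356/25


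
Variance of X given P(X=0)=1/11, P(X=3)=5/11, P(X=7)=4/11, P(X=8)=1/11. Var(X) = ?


E[X] = 51/11, E[X^2] = 305/11
Var(X) = E[X^2] - (E[X])^2 = 305/11 - (51/11)^2 = 754/121

754/121


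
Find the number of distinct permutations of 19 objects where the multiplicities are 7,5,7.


19! = 121645100408832000
Denominator: 7!=5040 * 5!=120 * 7!=5040
Coefficient = 121645100408832000 / 3048192000 = 39907296

39907296


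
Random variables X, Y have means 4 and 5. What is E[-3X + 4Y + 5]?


E[-3X + 4Y + 5] = -3*E[X] + 4*E[Y] + 5
= (-3)*(4) + (4)*(5) + (5)
= -12 + 20 + 5 = 13

13


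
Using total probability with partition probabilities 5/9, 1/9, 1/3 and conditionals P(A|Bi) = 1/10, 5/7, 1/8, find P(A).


P(A) = P(A|B1)P(B1) + P(A|B2)P(B2) + P(A|B3)P(B3)
= 1/10*5/9 + 5/7*1/9 + 1/8*1/3
= 1/18 + 5/63 + 1/24 = 89/504

89/504


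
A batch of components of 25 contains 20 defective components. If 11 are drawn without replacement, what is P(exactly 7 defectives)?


P(X=7) = C(20,7)*C(5,4) / C(25,11)
= 77520*5 / 4457400
= 387600/4457400 = 2/23

2/23


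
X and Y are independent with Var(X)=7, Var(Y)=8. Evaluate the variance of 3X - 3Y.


Independence => Cov(X,Y)=0
Var(3X - 3Y) = 3^2*Var(X) + (-3)^2*Var(Y)
= 9*7 + 9*8 = 135

135


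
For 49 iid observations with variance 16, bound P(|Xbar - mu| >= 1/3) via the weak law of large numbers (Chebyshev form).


Var(Xbar) = Var(X)/n = 16/49
Chebyshev: P(|Xbar-mu| >= 1/3) <= Var(Xbar)/(1/3)^2 = (16/49)/(1/9) = 144/49
Bound exceeds 1, so trivial bound: 1

1


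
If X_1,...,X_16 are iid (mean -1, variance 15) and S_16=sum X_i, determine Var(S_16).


By independence, Var(S_n) = n*Var(X_1) = 16*15 = 240

240


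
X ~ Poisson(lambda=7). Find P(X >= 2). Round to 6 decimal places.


P(X>=2) = 1 - P(X<=1) = 1 - (e^(-7)*7^0/0! + e^(-7)*7^1/1!)
≈ 1 - (0.0009118820 + 0.0063831738)
= 1 - 0.0072950558 = 0.9927049442
≈ 0.992705

0.992705


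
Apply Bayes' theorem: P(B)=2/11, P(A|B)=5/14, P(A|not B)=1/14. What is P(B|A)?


P(A) = P(A|B)P(B) + P(A|B')P(B') = 5/14*2/11 + 1/14*9/11 = 19/154
P(B|A) = P(A|B)P(B)/P(A) = (5/77)/(19/154) = 10/19

10/19


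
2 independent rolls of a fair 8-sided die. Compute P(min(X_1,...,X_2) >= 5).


P(min >= 5) = P(all X_i >= 5) = (P(X_1 >= 5))^2
= (4/8)^2 = (1/2)^2 = 1/4

1/4


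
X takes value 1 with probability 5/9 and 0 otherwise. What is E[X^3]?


For Bernoulli: X in {0,1}
E[X^3] = 0^3*(1-5/9) + 1^3*5/9 = 5/9

5/9


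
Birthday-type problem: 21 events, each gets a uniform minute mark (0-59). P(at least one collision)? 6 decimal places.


P(all different) = prod((60-i)/60 for i=0..20) = 0.018596
P(at least one match) = 1 - 0.018596 = 0.981404

0.981404


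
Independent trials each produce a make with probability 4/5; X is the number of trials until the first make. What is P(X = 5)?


P(X=5) = (1-p)^4 * p = (1/5)^4 * 4/5
= 1/625 * 4/5 = 4/3125

4/3125


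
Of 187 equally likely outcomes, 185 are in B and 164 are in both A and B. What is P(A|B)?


P(A|B) = P(A∩B)/P(B) = (164/187)/(185/187) = 164/185

164/185


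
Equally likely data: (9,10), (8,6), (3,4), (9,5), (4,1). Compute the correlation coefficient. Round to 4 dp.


Cov(X,Y) = 5.4800, Var(X) = 6.6400, Var(Y) = 8.5600
rho = Cov/(sqrt(VarX)*sqrt(VarY)) = 0.7269

0.7269


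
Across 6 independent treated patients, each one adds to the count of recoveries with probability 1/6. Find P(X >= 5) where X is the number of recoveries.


P(X>=5) = P(X=5) + P(X=6)
= 5/7776 + 1/46656
= 31/46656

31/46656


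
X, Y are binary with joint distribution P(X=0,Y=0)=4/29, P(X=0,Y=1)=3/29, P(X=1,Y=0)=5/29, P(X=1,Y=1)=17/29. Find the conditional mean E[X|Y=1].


P(Y=1) = 20/29
E[X|Y=1] = (0*3 + 1*17)/20 = 17/20

17/20


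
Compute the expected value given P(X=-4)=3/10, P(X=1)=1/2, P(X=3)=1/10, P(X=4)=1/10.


E[X] = sum(x * P(x))
= -4*3/10 + 1*1/2 + 3*1/10 + 4*1/10
= 0

0


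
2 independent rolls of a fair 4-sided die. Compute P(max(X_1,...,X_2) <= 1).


P(max <= 1) = P(all X_i <= 1) = (P(X_1 <= 1))^2
= (1/4)^2 = 1/16

1/16


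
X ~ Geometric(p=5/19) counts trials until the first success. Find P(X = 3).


P(X=3) = (1-p)^2 * p = (14/19)^2 * 5/19
= 196/361 * 5/19 = 980/6859

980/6859


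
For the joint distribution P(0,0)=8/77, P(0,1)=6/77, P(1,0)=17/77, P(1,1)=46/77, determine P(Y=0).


P(Y=0) = P(0,0)+P(1,0) = 8/77 + 17/77 = 25/77

25/77


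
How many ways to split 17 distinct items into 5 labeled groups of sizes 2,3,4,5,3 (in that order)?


17! = 355687428096000
Denominator: 2!=2 * 3!=6 * 4!=24 * 5!=120 * 3!=6
Coefficient = 355687428096000 / 207360 = 1715313600

1715313600


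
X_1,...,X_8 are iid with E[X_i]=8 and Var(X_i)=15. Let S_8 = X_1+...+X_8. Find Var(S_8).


By independence, Var(S_n) = n*Var(X_1) = 8*15 = 120

120


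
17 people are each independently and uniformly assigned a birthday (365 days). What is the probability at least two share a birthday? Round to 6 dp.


P(all different) = prod((365-i)/365 for i=0..16) = 0.684992
P(at least one match) = 1 - 0.684992 = 0.315008

0.315008


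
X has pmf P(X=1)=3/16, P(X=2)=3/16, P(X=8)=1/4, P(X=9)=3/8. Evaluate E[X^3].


E[X^3] = sum(x^3 * P(x))
= 1*3/16 + 8*3/16 + 512*1/4 + 729*3/8
= 6449/16

6449/16


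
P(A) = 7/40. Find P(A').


P(A') = 1 - P(A) = 1 - 7/40 = 33/40

33/40


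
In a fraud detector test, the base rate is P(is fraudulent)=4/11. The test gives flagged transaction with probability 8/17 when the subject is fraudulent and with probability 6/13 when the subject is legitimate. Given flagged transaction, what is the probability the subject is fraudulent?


P(A) = P(A|B)P(B) + P(A|B')P(B') = 8/17*4/11 + 6/13*7/11 = 1130/2431
P(B|A) = P(A|B)P(B)/P(A) = (32/187)/(1130/2431) = 208/565

208/565


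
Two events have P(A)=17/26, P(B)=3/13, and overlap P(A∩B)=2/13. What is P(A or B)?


P(A∪B) = P(A) + P(B) - P(A∩B)
= 17/26 + 3/13 - 2/13 = 19/26

19/26


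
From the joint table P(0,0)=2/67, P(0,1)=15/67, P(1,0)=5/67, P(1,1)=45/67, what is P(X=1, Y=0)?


Read from table: P(X=1, Y=0) = 5/67

5/67


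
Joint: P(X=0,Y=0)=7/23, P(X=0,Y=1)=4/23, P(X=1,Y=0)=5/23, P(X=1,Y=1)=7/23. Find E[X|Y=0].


P(Y=0) = 12/23
E[X|Y=0] = (0*7 + 1*5)/12 = 5/12

5/12


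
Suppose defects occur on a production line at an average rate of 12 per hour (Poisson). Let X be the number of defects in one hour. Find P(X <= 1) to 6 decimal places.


P(X<=1) = e^(-12)*12^0/0! + e^(-12)*12^1/1!
≈ 0.0000061442 + 0.0000737305
= 0.0000798747
≈ 0.000080

0.000080


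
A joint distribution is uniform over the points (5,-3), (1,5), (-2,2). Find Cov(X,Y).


E[X]=4/3, E[Y]=4/3, E[XY]=-14/3
Cov(X,Y) = E[XY] - E[X]E[Y] = -14/3 - 4/3*4/3 = -58/9

-58/9


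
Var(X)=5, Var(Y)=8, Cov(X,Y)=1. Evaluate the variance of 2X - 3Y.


Var(2X - 3Y) = 2^2*Var(X) + (-3)^2*Var(Y) + 2*2*(-3)*Cov(X,Y)
= 4*5 + 9*8 - 12*1
= 20 + 72 - 12 = 80

80


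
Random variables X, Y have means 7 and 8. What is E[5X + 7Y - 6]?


E[5X + 7Y - 6] = 5*E[X] + 7*E[Y] - 6
= (5)*(7) + (7)*(8) + (-6)
= 35 + 56 - 6 = 85

85


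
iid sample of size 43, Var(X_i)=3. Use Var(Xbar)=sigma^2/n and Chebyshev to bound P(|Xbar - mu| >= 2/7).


Var(Xbar) = Var(X)/n = 3/43
Chebyshev: P(|Xbar-mu| >= 2/7) <= Var(Xbar)/(2/7)^2 = (3/43)/(4/49) = 147/172

147/172


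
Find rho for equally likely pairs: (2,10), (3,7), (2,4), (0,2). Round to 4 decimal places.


Cov(X,Y) = 2.1875, Var(X) = 1.1875, Var(Y) = 9.1875
rho = Cov/(sqrt(VarX)*sqrt(VarY)) = 0.6623

0.6623


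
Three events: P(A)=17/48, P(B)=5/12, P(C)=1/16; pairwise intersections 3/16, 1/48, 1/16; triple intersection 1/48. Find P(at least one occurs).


P(A∪B∪C) = P(A)+P(B)+P(C) - P(AB)-P(AC)-P(BC) + P(ABC)
= 17/48+5/12+1/16 - 3/16-1/48-1/16 + 1/48
= 7/12

7/12


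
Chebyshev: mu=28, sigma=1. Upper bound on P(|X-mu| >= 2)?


k = 2/1 = 2
Chebyshev: P(|X-mu| >= k*sigma) <= 1/k^2 = 1/2^2 = 1/4

1/4


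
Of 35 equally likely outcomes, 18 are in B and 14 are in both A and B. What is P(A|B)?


P(A|B) = P(A∩B)/P(B) = (14/35)/(18/35) = 14/18 = 7/9

7/9


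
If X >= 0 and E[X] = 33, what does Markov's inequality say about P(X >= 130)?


Markov: P(X >= a) <= E[X]/a
P(X >= 130) <= 33/130

33/130


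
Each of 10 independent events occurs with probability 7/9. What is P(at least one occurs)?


P(at least one) = 1 - P(none)
P(none) = (1 - 7/9)^10 = (2/9)^10 = 1024/3486784401
P(at least one) = 1 - 1024/3486784401 = 3486783377/3486784401

3486783377/3486784401


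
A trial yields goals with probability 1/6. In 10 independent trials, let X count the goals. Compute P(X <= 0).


P(X<=0) = P(X=0)
= 9765625/60466176
= 9765625/60466176

9765625/60466176


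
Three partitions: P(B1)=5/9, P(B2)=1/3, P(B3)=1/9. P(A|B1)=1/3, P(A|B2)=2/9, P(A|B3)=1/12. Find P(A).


P(A) = P(A|B1)P(B1) + P(A|B2)P(B2) + P(A|B3)P(B3)
= 1/3*5/9 + 2/9*1/3 + 1/12*1/9
= 5/27 + 2/27 + 1/108 = 29/108

29/108


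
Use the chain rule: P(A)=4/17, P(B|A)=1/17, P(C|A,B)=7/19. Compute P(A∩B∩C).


P(A∩B∩C) = P(A) * P(B|A) * P(C|A∩B)
= 4/17 * 1/17 * 7/19
= 4/289 * 7/19 = 28/5491

28/5491


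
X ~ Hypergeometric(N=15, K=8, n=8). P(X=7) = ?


P(X=7) = C(8,7)*C(7,1) / C(15,8)
= 8*7 / 6435
= 56/6435

56/6435


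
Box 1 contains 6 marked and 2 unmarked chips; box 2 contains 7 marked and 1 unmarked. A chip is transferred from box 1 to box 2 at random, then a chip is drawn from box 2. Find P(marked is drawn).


P(transfer marked) = 6/8 = 3/4; P(transfer unmarked) = 1/4
If marked transferred: Urn II has 8 marked of 9, so P(marked|marked moved) = 8/9
If unmarked transferred: Urn II has 7 marked of 9, so P(marked|unmarked moved) = 7/9
By total probability: P(marked) = 3/4*8/9 + 1/4*7/9 = 31/36

31/36


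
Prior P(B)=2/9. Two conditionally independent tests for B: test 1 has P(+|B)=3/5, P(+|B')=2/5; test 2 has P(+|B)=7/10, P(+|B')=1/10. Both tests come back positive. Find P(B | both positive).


After test 1: P(+) = 3/5*2/9 + 2/5*7/9 = 4/9
P(B|+) = (2/15)/(4/9) = 3/10
After test 2 (use post1 as new prior): P(+) = 7/10*3/10 + 1/10*7/10 = 7/25
P(B|+,+) = (21/100)/(7/25) = 3/4

3/4


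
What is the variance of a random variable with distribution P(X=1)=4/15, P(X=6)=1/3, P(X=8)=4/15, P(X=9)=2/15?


E[X] = 28/5, E[X^2] = 602/15
Var(X) = E[X^2] - (E[X])^2 = 602/15 - (28/5)^2 = 658/75

658/75


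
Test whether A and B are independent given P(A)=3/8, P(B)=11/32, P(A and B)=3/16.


P(A)*P(B) = 3/8*11/32 = 33/256
P(A∩B) = 3/16 != 33/256, so not independent

No, A and B are not independent


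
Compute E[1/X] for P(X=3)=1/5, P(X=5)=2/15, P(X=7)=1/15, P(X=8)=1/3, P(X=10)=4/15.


E[1/X] = sum(g(x)*P(x))
= 1/3*1/5 + 1/5*2/15 + 1/7*1/15 + 1/8*1/3 + 1/10*4/15
= 719/4200

719/4200


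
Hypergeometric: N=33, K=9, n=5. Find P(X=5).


P(X=5) = C(9,5)*C(24,0) / C(33,5)
= 126*1 / 237336
= 126/237336 = 21/39556

21/39556


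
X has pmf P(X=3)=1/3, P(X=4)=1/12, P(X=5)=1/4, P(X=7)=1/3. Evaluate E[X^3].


E[X^3] = sum(x^3 * P(x))
= 27*1/3 + 64*1/12 + 125*1/4 + 343*1/3
= 1919/12

1919/12


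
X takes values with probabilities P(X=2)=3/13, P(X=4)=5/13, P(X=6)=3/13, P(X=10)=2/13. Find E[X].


E[X] = sum(x * P(x))
= 2*3/13 + 4*5/13 + 6*3/13 + 10*2/13
= 64/13

64/13


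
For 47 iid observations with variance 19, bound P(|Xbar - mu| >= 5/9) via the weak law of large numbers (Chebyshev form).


Var(Xbar) = Var(X)/n = 19/47
Chebyshev: P(|Xbar-mu| >= 5/9) <= Var(Xbar)/(5/9)^2 = (19/47)/(25/81) = 1539/1175
Bound exceeds 1, so trivial bound: 1

1


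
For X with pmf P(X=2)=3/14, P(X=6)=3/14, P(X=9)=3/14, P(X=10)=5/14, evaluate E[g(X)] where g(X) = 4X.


E[4X] = sum(g(x)*P(x))
= 8*3/14 + 24*3/14 + 36*3/14 + 40*5/14
= 202/7

202/7


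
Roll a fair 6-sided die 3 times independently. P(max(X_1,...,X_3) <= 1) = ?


P(max <= 1) = P(all X_i <= 1) = (P(X_1 <= 1))^3
= (1/6)^3 = 1/216

1/216


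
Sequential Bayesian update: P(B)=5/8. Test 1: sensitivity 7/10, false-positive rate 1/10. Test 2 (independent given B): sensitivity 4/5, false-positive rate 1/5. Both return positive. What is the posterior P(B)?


After test 1: P(+) = 7/10*5/8 + 1/10*3/8 = 19/40
P(B|+) = (7/16)/(19/40) = 35/38
After test 2 (use post1 as new prior): P(+) = 4/5*35/38 + 1/5*3/38 = 143/190
P(B|+,+) = (14/19)/(143/190) = 140/143

140/143


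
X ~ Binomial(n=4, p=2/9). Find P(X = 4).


P(X=4) = C(4,4) * p^4 * (1-p)^0
= 1 * 16/6561 * 1
= 16/6561

16/6561


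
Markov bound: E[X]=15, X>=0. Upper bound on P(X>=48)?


Markov: P(X >= a) <= E[X]/a
P(X >= 48) <= 15/48 = 5/16

5/16


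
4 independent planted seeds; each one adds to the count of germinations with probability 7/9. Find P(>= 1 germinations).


P(at least one) = 1 - P(none)
P(none) = (1 - 7/9)^4 = (2/9)^4 = 16/6561
P(at least one) = 1 - 16/6561 = 6545/6561

6545/6561


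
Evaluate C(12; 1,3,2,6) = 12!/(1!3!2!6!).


12! = 479001600
Denominator: 1!=1 * 3!=6 * 2!=2 * 6!=720
Coefficient = 479001600 / 8640 = 55440

55440


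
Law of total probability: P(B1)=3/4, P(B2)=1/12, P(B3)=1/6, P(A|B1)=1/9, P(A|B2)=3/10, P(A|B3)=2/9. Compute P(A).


P(A) = P(A|B1)P(B1) + P(A|B2)P(B2) + P(A|B3)P(B3)
= 1/9*3/4 + 3/10*1/12 + 2/9*1/6
= 1/12 + 1/40 + 1/27 = 157/1080

157/1080


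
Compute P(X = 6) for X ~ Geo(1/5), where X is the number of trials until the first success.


P(X=6) = (1-p)^5 * p = (4/5)^5 * 1/5
= 1024/3125 * 1/5 = 1024/15625

1024/15625


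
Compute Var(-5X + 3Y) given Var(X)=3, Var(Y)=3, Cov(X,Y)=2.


Var(-5X + 3Y) = (-5)^2*Var(X) + 3^2*Var(Y) + 2*(-5)*3*Cov(X,Y)
= 25*3 + 9*3 - 30*2
= 75 + 27 - 60 = 42

42


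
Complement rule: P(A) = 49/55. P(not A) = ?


P(A') = 1 - P(A) = 1 - 49/55 = 6/55

6/55


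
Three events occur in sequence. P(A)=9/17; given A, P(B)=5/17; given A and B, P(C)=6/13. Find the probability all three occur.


P(A∩B∩C) = P(A) * P(B|A) * P(C|A∩B)
= 9/17 * 5/17 * 6/13
= 45/289 * 6/13 = 270/3757

270/3757


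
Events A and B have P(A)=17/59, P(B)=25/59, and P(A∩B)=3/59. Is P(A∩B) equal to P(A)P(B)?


P(A)*P(B) = 17/59*25/59 = 425/3481
P(A∩B) = 3/59 != 425/3481, so not independent

No, A and B are not independent


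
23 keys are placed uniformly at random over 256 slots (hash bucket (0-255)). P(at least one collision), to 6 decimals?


P(all different) = prod((256-i)/256 for i=0..22) = 0.361108
P(at least one match) = 1 - 0.361108 = 0.638892

0.638892


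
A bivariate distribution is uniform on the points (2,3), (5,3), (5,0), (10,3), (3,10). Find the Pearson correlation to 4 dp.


Cov(X,Y) = -2.8000, Var(X) = 7.6000, Var(Y) = 10.9600
rho = Cov/(sqrt(VarX)*sqrt(VarY)) = -0.3068

-0.3068


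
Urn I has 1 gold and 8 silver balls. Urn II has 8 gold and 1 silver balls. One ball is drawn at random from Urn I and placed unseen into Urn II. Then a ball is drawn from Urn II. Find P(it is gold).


P(transfer gold) = 1/9; P(transfer silver) = 8/9
If gold transferred: Urn II has 9 gold of 10, so P(gold|gold moved) = 9/10
If silver transferred: Urn II has 8 gold of 10, so P(gold|silver moved) = 4/5
By total probability: P(gold) = 1/9*9/10 + 8/9*4/5 = 73/90

73/90


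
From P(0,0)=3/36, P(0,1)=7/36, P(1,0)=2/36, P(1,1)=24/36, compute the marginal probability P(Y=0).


P(Y=0) = P(0,0)+P(1,0) = 3/36 + 2/36 = 5/36

5/36


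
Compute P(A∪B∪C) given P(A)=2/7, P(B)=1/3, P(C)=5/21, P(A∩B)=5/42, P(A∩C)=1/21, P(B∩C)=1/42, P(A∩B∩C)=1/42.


P(A∪B∪C) = P(A)+P(B)+P(C) - P(AB)-P(AC)-P(BC) + P(ABC)
= 2/7+1/3+5/21 - 5/42-1/21-1/42 + 1/42
= 29/42

29/42


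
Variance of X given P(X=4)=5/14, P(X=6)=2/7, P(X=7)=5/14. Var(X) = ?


E[X] = 79/14, E[X^2] = 67/2
Var(X) = E[X^2] - (E[X])^2 = 67/2 - (79/14)^2 = 325/196

325/196


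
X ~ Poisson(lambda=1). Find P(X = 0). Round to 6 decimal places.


P(X=0) = e^(-1) * 1^0 / 0!
≈ 0.3678794412 * 1 / 1
≈ 0.367879

0.367879


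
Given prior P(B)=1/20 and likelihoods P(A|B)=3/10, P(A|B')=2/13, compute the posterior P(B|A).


P(A) = P(A|B)P(B) + P(A|B')P(B') = 3/10*1/20 + 2/13*19/20 = 419/2600
P(B|A) = P(A|B)P(B)/P(A) = (3/200)/(419/2600) = 39/419

39/419


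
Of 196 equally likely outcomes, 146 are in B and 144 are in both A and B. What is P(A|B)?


P(A|B) = P(A∩B)/P(B) = (144/196)/(146/196) = 144/146 = 72/73

72/73


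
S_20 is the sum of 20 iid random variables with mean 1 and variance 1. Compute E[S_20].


E[S_n] = n*E[X_1] = 20*1 = 20

20


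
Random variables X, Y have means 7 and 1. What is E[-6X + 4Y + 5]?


E[-6X + 4Y + 5] = -6*E[X] + 4*E[Y] + 5
= (-6)*(7) + (4)*(1) + (5)
= -42 + 4 + 5 = -33

-33


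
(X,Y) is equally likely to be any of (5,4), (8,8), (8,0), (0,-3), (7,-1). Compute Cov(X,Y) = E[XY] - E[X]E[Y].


E[X]=28/5, E[Y]=8/5, E[XY]=77/5
Cov(X,Y) = E[XY] - E[X]E[Y] = 77/5 - 28/5*8/5 = 161/25

161/25


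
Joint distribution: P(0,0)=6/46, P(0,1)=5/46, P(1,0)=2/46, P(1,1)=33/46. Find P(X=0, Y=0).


Read from table: P(X=0, Y=0) = 6/46 = 3/23

3/23


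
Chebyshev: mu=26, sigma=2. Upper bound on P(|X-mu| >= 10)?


k = 10/2 = 5
Chebyshev: P(|X-mu| >= k*sigma) <= 1/k^2 = 1/5^2 = 1/25

1/25


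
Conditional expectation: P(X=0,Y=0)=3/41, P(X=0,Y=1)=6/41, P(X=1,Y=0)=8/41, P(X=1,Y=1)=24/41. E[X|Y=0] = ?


P(Y=0) = 11/41
E[X|Y=0] = (0*3 + 1*8)/11 = 8/11

8/11


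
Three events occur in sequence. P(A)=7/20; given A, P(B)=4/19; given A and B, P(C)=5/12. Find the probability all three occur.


P(A∩B∩C) = P(A) * P(B|A) * P(C|A∩B)
= 7/20 * 4/19 * 5/12
= 7/95 * 5/12 = 7/228

7/228


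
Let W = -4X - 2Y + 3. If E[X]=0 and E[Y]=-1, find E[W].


E[-4X - 2Y + 3] = -4*E[X] - 2*E[Y] + 3
= (-4)*(0) + (-2)*(-1) + (3)
= 0 + 2 + 3 = 5

5


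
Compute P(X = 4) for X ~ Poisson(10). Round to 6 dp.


P(X=4) = e^(-10) * 10^4 / 4!
≈ 0.00004539992976 * 10000 / 24
≈ 0.018917

0.018917


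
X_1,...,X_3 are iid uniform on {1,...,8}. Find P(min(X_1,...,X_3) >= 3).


P(min >= 3) = P(all X_i >= 3) = (P(X_1 >= 3))^3
= (6/8)^3 = (3/4)^3 = 27/64

27/64


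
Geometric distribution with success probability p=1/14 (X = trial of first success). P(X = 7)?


P(X=7) = (1-p)^6 * p = (13/14)^6 * 1/14
= 4826809/7529536 * 1/14 = 4826809/105413504

4826809/105413504


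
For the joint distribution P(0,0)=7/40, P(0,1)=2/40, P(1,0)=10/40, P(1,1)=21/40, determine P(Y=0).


P(Y=0) = P(0,0)+P(1,0) = 7/40 + 10/40 = 17/40

17/40


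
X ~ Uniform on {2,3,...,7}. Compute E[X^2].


E[X^2] = (1/6) * sum(x^2 for x=2..7)
= 139/6

139/6


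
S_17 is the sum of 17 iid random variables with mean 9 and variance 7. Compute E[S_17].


E[S_n] = n*E[X_1] = 17*9 = 153

153


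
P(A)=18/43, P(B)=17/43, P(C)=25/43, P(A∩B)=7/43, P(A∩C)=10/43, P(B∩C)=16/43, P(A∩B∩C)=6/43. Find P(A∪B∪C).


P(A∪B∪C) = P(A)+P(B)+P(C) - P(AB)-P(AC)-P(BC) + P(ABC)
= 18/43+17/43+25/43 - 7/43-10/43-16/43 + 6/43
= 33/43

33/43


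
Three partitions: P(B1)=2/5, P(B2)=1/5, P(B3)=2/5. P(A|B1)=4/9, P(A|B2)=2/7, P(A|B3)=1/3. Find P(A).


P(A) = P(A|B1)P(B1) + P(A|B2)P(B2) + P(A|B3)P(B3)
= 4/9*2/5 + 2/7*1/5 + 1/3*2/5
= 8/45 + 2/35 + 2/15 = 116/315

116/315


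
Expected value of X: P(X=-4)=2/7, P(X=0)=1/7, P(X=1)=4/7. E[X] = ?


E[X] = sum(x * P(x))
= -4*2/7 + 0*1/7 + 1*4/7
= -4/7

-4/7


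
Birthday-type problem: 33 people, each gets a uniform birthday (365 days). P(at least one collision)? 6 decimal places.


P(all different) = prod((365-i)/365 for i=0..32) = 0.225028
P(at least one match) = 1 - 0.225028 = 0.774972

0.774972


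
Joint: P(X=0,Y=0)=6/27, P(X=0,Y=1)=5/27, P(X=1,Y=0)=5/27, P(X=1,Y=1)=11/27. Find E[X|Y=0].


P(Y=0) = 11/27
E[X|Y=0] = (0*6 + 1*5)/11 = 5/11

5/11


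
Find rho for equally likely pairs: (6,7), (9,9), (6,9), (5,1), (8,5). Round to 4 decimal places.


Cov(X,Y) = 2.2400, Var(X) = 2.1600, Var(Y) = 8.9600
rho = Cov/(sqrt(VarX)*sqrt(VarY)) = 0.5092

0.5092


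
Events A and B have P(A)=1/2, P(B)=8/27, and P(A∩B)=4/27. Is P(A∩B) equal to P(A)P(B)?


P(A)*P(B) = 1/2*8/27 = 4/27
P(A∩B) = 4/27, which equals P(A)P(B), so independent

Yes, A and B are independent


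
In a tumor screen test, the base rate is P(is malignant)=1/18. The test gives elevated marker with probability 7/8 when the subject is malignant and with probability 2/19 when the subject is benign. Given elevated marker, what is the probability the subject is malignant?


P(A) = P(A|B)P(B) + P(A|B')P(B') = 7/8*1/18 + 2/19*17/18 = 45/304
P(B|A) = P(A|B)P(B)/P(A) = (7/144)/(45/304) = 133/405

133/405


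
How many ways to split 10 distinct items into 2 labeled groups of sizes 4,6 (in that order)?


10! = 3628800
Denominator: 4!=24 * 6!=720
Coefficient = 3628800 / 17280 = 210

210


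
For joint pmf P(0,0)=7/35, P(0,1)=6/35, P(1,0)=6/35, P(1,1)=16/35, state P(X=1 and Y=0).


Read from table: P(X=1, Y=0) = 6/35

6/35


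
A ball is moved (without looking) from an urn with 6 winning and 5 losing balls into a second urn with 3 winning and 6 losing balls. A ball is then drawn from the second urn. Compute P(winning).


P(transfer winning) = 6/11; P(transfer losing) = 5/11
If winning transferred: Urn II has 4 winning of 10, so P(winning|winning moved) = 2/5
If losing transferred: Urn II has 3 winning of 10, so P(winning|losing moved) = 3/10
By total probability: P(winning) = 6/11*2/5 + 5/11*3/10 = 39/110

39/110


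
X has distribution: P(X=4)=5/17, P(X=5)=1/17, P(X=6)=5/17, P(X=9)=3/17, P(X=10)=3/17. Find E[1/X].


E[1/X] = sum(g(x)*P(x))
= 1/4*5/17 + 1/5*1/17 + 1/6*5/17 + 1/9*3/17 + 1/10*3/17
= 35/204

35/204


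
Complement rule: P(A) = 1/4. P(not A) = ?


P(A') = 1 - P(A) = 1 - 1/4 = 3/4

3/4


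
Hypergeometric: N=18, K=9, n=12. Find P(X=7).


P(X=7) = C(9,7)*C(9,5) / C(18,12)
= 36*126 / 18564
= 4536/18564 = 54/221

54/221


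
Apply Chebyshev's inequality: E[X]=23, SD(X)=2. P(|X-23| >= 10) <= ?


k = 10/2 = 5
Chebyshev: P(|X-mu| >= k*sigma) <= 1/k^2 = 1/5^2 = 1/25

1/25


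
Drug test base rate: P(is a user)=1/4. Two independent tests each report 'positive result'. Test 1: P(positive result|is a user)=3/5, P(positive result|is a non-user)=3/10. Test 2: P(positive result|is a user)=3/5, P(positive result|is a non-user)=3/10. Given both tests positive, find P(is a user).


After test 1: P(+) = 3/5*1/4 + 3/10*3/4 = 3/8
P(B|+) = (3/20)/(3/8) = 2/5
After test 2 (use post1 as new prior): P(+) = 3/5*2/5 + 3/10*3/5 = 21/50
P(B|+,+) = (6/25)/(21/50) = 4/7

4/7


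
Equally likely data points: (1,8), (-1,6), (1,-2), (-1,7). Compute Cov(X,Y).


E[X]=0, E[Y]=19/4, E[XY]=-7/4
Cov(X,Y) = E[XY] - E[X]E[Y] = -7/4 - 0*19/4 = -7/4

-7/4


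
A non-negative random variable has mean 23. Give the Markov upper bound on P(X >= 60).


Markov: P(X >= a) <= E[X]/a
P(X >= 60) <= 23/60

23/60


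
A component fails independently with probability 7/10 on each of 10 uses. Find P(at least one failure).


P(at least one) = 1 - P(none)
P(none) = (1 - 7/10)^10 = (3/10)^10 = 59049/10000000000
P(at least one) = 1 - 59049/10000000000 = 9999940951/10000000000

9999940951/10000000000


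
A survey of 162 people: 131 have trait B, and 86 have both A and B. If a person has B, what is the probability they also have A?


P(A|B) = P(A∩B)/P(B) = (86/162)/(131/162) = 86/131

86/131


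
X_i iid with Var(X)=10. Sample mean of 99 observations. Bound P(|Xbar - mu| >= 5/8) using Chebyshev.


Var(Xbar) = Var(X)/n = 10/99
Chebyshev: P(|Xbar-mu| >= 5/8) <= Var(Xbar)/(5/8)^2 = (10/99)/(25/64) = 128/495

128/495


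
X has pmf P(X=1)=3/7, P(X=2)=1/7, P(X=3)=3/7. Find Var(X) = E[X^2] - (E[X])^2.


E[X] = 2, E[X^2] = 34/7
Var(X) = E[X^2] - (E[X])^2 = 34/7 - (2)^2 = 6/7

6/7


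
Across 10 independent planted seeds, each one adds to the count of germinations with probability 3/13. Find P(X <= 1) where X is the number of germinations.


P(X<=1) = P(X=0) + P(X=1)
= 10000000000/137858491849 + 30000000000/137858491849
= 40000000000/137858491849

40000000000/137858491849


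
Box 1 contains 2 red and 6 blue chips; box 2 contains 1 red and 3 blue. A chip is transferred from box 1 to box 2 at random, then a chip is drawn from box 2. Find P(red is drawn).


P(transfer red) = 2/8 = 1/4; P(transfer blue) = 3/4
If red transferred: Urn II has 2 red of 5, so P(red|red moved) = 2/5
If blue transferred: Urn II has 1 red of 5, so P(red|blue moved) = 1/5
By total probability: P(red) = 1/4*2/5 + 3/4*1/5 = 1/4

1/4
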